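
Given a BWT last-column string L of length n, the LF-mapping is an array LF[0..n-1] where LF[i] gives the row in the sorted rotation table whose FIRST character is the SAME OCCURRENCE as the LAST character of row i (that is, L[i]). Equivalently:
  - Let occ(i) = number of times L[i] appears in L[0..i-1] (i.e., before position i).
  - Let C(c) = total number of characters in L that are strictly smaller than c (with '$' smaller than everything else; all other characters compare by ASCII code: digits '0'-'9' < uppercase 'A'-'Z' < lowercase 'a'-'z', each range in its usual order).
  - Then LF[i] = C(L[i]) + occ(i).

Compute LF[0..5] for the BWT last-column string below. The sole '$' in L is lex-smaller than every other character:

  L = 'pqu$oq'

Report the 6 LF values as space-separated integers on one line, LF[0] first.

Char counts: '$':1, 'o':1, 'p':1, 'q':2, 'u':1
C (first-col start): C('$')=0, C('o')=1, C('p')=2, C('q')=3, C('u')=5
L[0]='p': occ=0, LF[0]=C('p')+0=2+0=2
L[1]='q': occ=0, LF[1]=C('q')+0=3+0=3
L[2]='u': occ=0, LF[2]=C('u')+0=5+0=5
L[3]='$': occ=0, LF[3]=C('$')+0=0+0=0
L[4]='o': occ=0, LF[4]=C('o')+0=1+0=1
L[5]='q': occ=1, LF[5]=C('q')+1=3+1=4

Answer: 2 3 5 0 1 4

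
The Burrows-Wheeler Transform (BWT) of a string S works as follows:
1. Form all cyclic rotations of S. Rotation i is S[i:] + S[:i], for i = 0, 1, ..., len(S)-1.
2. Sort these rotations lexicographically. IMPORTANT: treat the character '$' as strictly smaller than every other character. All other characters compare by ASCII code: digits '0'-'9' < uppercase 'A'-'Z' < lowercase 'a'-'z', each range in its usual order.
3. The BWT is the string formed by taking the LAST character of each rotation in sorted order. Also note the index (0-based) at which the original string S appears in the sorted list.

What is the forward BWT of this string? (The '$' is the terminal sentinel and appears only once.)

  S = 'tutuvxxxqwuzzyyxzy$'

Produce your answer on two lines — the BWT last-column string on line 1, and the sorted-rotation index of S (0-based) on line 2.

All 19 rotations (rotation i = S[i:]+S[:i]):
  rot[0] = tutuvxxxqwuzzyyxzy$
  rot[1] = utuvxxxqwuzzyyxzy$t
  rot[2] = tuvxxxqwuzzyyxzy$tu
  rot[3] = uvxxxqwuzzyyxzy$tut
  rot[4] = vxxxqwuzzyyxzy$tutu
  rot[5] = xxxqwuzzyyxzy$tutuv
  rot[6] = xxqwuzzyyxzy$tutuvx
  rot[7] = xqwuzzyyxzy$tutuvxx
  rot[8] = qwuzzyyxzy$tutuvxxx
  rot[9] = wuzzyyxzy$tutuvxxxq
  rot[10] = uzzyyxzy$tutuvxxxqw
  rot[11] = zzyyxzy$tutuvxxxqwu
  rot[12] = zyyxzy$tutuvxxxqwuz
  rot[13] = yyxzy$tutuvxxxqwuzz
  rot[14] = yxzy$tutuvxxxqwuzzy
  rot[15] = xzy$tutuvxxxqwuzzyy
  rot[16] = zy$tutuvxxxqwuzzyyx
  rot[17] = y$tutuvxxxqwuzzyyxz
  rot[18] = $tutuvxxxqwuzzyyxzy
Sorted (with $ < everything):
  sorted[0] = $tutuvxxxqwuzzyyxzy  (last char: 'y')
  sorted[1] = qwuzzyyxzy$tutuvxxx  (last char: 'x')
  sorted[2] = tutuvxxxqwuzzyyxzy$  (last char: '$')
  sorted[3] = tuvxxxqwuzzyyxzy$tu  (last char: 'u')
  sorted[4] = utuvxxxqwuzzyyxzy$t  (last char: 't')
  sorted[5] = uvxxxqwuzzyyxzy$tut  (last char: 't')
  sorted[6] = uzzyyxzy$tutuvxxxqw  (last char: 'w')
  sorted[7] = vxxxqwuzzyyxzy$tutu  (last char: 'u')
  sorted[8] = wuzzyyxzy$tutuvxxxq  (last char: 'q')
  sorted[9] = xqwuzzyyxzy$tutuvxx  (last char: 'x')
  sorted[10] = xxqwuzzyyxzy$tutuvx  (last char: 'x')
  sorted[11] = xxxqwuzzyyxzy$tutuv  (last char: 'v')
  sorted[12] = xzy$tutuvxxxqwuzzyy  (last char: 'y')
  sorted[13] = y$tutuvxxxqwuzzyyxz  (last char: 'z')
  sorted[14] = yxzy$tutuvxxxqwuzzy  (last char: 'y')
  sorted[15] = yyxzy$tutuvxxxqwuzz  (last char: 'z')
  sorted[16] = zy$tutuvxxxqwuzzyyx  (last char: 'x')
  sorted[17] = zyyxzy$tutuvxxxqwuz  (last char: 'z')
  sorted[18] = zzyyxzy$tutuvxxxqwu  (last char: 'u')
Last column: yx$uttwuqxxvyzyzxzu
Original string S is at sorted index 2

Answer: yx$uttwuqxxvyzyzxzu
2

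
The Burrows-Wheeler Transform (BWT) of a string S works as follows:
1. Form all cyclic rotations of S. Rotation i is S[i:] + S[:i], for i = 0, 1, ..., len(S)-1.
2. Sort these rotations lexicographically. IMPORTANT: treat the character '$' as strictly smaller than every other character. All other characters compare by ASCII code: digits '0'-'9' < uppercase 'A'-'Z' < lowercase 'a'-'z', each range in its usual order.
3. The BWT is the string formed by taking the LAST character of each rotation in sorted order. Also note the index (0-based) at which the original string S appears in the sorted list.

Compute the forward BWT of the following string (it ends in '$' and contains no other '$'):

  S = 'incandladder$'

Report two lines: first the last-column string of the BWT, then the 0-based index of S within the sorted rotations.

Answer: rlcnadnd$diae
8

Derivation:
All 13 rotations (rotation i = S[i:]+S[:i]):
  rot[0] = incandladder$
  rot[1] = ncandladder$i
  rot[2] = candladder$in
  rot[3] = andladder$inc
  rot[4] = ndladder$inca
  rot[5] = dladder$incan
  rot[6] = ladder$incand
  rot[7] = adder$incandl
  rot[8] = dder$incandla
  rot[9] = der$incandlad
  rot[10] = er$incandladd
  rot[11] = r$incandladde
  rot[12] = $incandladder
Sorted (with $ < everything):
  sorted[0] = $incandladder  (last char: 'r')
  sorted[1] = adder$incandl  (last char: 'l')
  sorted[2] = andladder$inc  (last char: 'c')
  sorted[3] = candladder$in  (last char: 'n')
  sorted[4] = dder$incandla  (last char: 'a')
  sorted[5] = der$incandlad  (last char: 'd')
  sorted[6] = dladder$incan  (last char: 'n')
  sorted[7] = er$incandladd  (last char: 'd')
  sorted[8] = incandladder$  (last char: '$')
  sorted[9] = ladder$incand  (last char: 'd')
  sorted[10] = ncandladder$i  (last char: 'i')
  sorted[11] = ndladder$inca  (last char: 'a')
  sorted[12] = r$incandladde  (last char: 'e')
Last column: rlcnadnd$diae
Original string S is at sorted index 8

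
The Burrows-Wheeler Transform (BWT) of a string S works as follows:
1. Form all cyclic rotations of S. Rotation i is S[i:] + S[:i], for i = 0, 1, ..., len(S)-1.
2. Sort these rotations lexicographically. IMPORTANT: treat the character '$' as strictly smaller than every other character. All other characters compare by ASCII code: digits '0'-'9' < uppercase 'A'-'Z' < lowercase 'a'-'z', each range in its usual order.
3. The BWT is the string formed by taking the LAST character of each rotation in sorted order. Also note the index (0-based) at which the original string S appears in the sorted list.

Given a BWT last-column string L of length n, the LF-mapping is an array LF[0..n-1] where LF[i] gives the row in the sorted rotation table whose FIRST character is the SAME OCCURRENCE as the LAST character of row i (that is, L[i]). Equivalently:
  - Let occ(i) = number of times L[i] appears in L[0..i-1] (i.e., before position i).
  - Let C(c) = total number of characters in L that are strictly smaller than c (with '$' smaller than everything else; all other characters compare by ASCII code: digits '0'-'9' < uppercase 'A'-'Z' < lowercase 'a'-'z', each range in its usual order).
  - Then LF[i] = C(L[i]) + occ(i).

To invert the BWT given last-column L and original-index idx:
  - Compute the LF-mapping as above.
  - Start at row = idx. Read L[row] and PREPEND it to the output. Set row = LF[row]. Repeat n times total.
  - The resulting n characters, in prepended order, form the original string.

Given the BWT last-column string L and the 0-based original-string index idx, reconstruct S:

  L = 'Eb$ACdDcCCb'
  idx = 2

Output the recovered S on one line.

Answer: CCcbACbdDE$

Derivation:
LF mapping: 6 7 0 1 2 10 5 9 3 4 8
Walk LF starting at row 2, prepending L[row]:
  step 1: row=2, L[2]='$', prepend. Next row=LF[2]=0
  step 2: row=0, L[0]='E', prepend. Next row=LF[0]=6
  step 3: row=6, L[6]='D', prepend. Next row=LF[6]=5
  step 4: row=5, L[5]='d', prepend. Next row=LF[5]=10
  step 5: row=10, L[10]='b', prepend. Next row=LF[10]=8
  step 6: row=8, L[8]='C', prepend. Next row=LF[8]=3
  step 7: row=3, L[3]='A', prepend. Next row=LF[3]=1
  step 8: row=1, L[1]='b', prepend. Next row=LF[1]=7
  step 9: row=7, L[7]='c', prepend. Next row=LF[7]=9
  step 10: row=9, L[9]='C', prepend. Next row=LF[9]=4
  step 11: row=4, L[4]='C', prepend. Next row=LF[4]=2
Reversed output: CCcbACbdDE$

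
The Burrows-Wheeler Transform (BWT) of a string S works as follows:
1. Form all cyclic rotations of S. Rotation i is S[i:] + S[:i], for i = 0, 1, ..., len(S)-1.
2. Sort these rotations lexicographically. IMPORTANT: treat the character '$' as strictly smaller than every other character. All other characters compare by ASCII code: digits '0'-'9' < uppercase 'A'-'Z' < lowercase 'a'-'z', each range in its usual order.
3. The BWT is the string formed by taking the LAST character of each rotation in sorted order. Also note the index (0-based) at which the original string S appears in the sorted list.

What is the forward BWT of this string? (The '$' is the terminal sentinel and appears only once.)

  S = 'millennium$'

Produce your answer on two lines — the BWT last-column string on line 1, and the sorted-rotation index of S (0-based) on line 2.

Answer: mlmnliu$nei
7

Derivation:
All 11 rotations (rotation i = S[i:]+S[:i]):
  rot[0] = millennium$
  rot[1] = illennium$m
  rot[2] = llennium$mi
  rot[3] = lennium$mil
  rot[4] = ennium$mill
  rot[5] = nnium$mille
  rot[6] = nium$millen
  rot[7] = ium$millenn
  rot[8] = um$millenni
  rot[9] = m$millenniu
  rot[10] = $millennium
Sorted (with $ < everything):
  sorted[0] = $millennium  (last char: 'm')
  sorted[1] = ennium$mill  (last char: 'l')
  sorted[2] = illennium$m  (last char: 'm')
  sorted[3] = ium$millenn  (last char: 'n')
  sorted[4] = lennium$mil  (last char: 'l')
  sorted[5] = llennium$mi  (last char: 'i')
  sorted[6] = m$millenniu  (last char: 'u')
  sorted[7] = millennium$  (last char: '$')
  sorted[8] = nium$millen  (last char: 'n')
  sorted[9] = nnium$mille  (last char: 'e')
  sorted[10] = um$millenni  (last char: 'i')
Last column: mlmnliu$nei
Original string S is at sorted index 7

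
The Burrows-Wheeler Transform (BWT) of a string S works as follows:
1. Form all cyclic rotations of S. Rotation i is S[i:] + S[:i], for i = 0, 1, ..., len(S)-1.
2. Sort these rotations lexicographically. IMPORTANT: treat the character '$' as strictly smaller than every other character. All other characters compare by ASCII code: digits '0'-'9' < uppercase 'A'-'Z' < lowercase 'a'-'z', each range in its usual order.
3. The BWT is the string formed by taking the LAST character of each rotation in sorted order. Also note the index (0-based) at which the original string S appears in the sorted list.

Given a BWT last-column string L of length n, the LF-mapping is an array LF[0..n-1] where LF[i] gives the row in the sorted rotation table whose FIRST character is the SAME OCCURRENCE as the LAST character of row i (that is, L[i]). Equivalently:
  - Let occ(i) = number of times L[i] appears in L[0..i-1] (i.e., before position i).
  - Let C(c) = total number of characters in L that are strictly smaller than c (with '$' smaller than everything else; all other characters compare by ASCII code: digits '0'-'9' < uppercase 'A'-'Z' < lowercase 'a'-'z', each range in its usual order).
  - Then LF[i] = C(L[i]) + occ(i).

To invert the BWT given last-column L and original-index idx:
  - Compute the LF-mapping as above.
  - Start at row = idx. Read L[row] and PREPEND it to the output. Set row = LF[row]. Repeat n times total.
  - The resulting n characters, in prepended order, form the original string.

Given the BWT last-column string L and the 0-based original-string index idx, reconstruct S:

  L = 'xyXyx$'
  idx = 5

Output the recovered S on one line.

LF mapping: 2 4 1 5 3 0
Walk LF starting at row 5, prepending L[row]:
  step 1: row=5, L[5]='$', prepend. Next row=LF[5]=0
  step 2: row=0, L[0]='x', prepend. Next row=LF[0]=2
  step 3: row=2, L[2]='X', prepend. Next row=LF[2]=1
  step 4: row=1, L[1]='y', prepend. Next row=LF[1]=4
  step 5: row=4, L[4]='x', prepend. Next row=LF[4]=3
  step 6: row=3, L[3]='y', prepend. Next row=LF[3]=5
Reversed output: yxyXx$

Answer: yxyXx$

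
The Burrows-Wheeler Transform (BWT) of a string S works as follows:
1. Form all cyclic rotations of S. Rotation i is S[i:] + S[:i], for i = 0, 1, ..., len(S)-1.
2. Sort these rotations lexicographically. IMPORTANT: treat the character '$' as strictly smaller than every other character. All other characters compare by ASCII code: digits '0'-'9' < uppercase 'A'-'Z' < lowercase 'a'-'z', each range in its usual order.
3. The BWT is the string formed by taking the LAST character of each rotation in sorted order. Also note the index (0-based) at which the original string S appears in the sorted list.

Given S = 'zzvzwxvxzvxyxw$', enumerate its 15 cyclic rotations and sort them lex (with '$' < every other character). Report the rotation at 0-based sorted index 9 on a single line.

All 15 rotations (rotation i = S[i:]+S[:i]):
  rot[0] = zzvzwxvxzvxyxw$
  rot[1] = zvzwxvxzvxyxw$z
  rot[2] = vzwxvxzvxyxw$zz
  rot[3] = zwxvxzvxyxw$zzv
  rot[4] = wxvxzvxyxw$zzvz
  rot[5] = xvxzvxyxw$zzvzw
  rot[6] = vxzvxyxw$zzvzwx
  rot[7] = xzvxyxw$zzvzwxv
  rot[8] = zvxyxw$zzvzwxvx
  rot[9] = vxyxw$zzvzwxvxz
  rot[10] = xyxw$zzvzwxvxzv
  rot[11] = yxw$zzvzwxvxzvx
  rot[12] = xw$zzvzwxvxzvxy
  rot[13] = w$zzvzwxvxzvxyx
  rot[14] = $zzvzwxvxzvxyxw
Sorted (with $ < everything):
  sorted[0] = $zzvzwxvxzvxyxw
  sorted[1] = vxyxw$zzvzwxvxz
  sorted[2] = vxzvxyxw$zzvzwx
  sorted[3] = vzwxvxzvxyxw$zz
  sorted[4] = w$zzvzwxvxzvxyx
  sorted[5] = wxvxzvxyxw$zzvz
  sorted[6] = xvxzvxyxw$zzvzw
  sorted[7] = xw$zzvzwxvxzvxy
  sorted[8] = xyxw$zzvzwxvxzv
  sorted[9] = xzvxyxw$zzvzwxv
  sorted[10] = yxw$zzvzwxvxzvx
  sorted[11] = zvxyxw$zzvzwxvx
  sorted[12] = zvzwxvxzvxyxw$z
  sorted[13] = zwxvxzvxyxw$zzv
  sorted[14] = zzvzwxvxzvxyxw$
sorted[9] = xzvxyxw$zzvzwxv

Answer: xzvxyxw$zzvzwxv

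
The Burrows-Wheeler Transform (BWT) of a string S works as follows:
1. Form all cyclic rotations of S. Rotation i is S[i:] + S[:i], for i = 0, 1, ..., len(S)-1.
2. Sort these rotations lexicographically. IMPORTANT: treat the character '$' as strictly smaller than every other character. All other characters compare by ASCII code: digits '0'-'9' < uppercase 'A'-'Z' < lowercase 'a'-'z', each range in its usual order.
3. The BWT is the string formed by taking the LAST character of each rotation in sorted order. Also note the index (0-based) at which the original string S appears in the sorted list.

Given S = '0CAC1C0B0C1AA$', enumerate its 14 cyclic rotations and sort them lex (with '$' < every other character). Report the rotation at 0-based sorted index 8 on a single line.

Answer: AC1C0B0C1AA$0C

Derivation:
All 14 rotations (rotation i = S[i:]+S[:i]):
  rot[0] = 0CAC1C0B0C1AA$
  rot[1] = CAC1C0B0C1AA$0
  rot[2] = AC1C0B0C1AA$0C
  rot[3] = C1C0B0C1AA$0CA
  rot[4] = 1C0B0C1AA$0CAC
  rot[5] = C0B0C1AA$0CAC1
  rot[6] = 0B0C1AA$0CAC1C
  rot[7] = B0C1AA$0CAC1C0
  rot[8] = 0C1AA$0CAC1C0B
  rot[9] = C1AA$0CAC1C0B0
  rot[10] = 1AA$0CAC1C0B0C
  rot[11] = AA$0CAC1C0B0C1
  rot[12] = A$0CAC1C0B0C1A
  rot[13] = $0CAC1C0B0C1AA
Sorted (with $ < everything):
  sorted[0] = $0CAC1C0B0C1AA
  sorted[1] = 0B0C1AA$0CAC1C
  sorted[2] = 0C1AA$0CAC1C0B
  sorted[3] = 0CAC1C0B0C1AA$
  sorted[4] = 1AA$0CAC1C0B0C
  sorted[5] = 1C0B0C1AA$0CAC
  sorted[6] = A$0CAC1C0B0C1A
  sorted[7] = AA$0CAC1C0B0C1
  sorted[8] = AC1C0B0C1AA$0C
  sorted[9] = B0C1AA$0CAC1C0
  sorted[10] = C0B0C1AA$0CAC1
  sorted[11] = C1AA$0CAC1C0B0
  sorted[12] = C1C0B0C1AA$0CA
  sorted[13] = CAC1C0B0C1AA$0
sorted[8] = AC1C0B0C1AA$0C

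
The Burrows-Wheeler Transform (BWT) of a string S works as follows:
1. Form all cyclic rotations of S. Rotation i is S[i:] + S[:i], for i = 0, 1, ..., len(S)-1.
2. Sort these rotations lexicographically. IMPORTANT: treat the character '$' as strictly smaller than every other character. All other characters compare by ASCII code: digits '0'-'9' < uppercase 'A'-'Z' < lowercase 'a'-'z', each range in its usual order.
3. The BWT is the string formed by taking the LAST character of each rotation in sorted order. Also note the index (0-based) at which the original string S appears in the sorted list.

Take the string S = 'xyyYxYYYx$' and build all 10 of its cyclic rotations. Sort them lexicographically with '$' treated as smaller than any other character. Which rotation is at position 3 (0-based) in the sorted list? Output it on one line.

All 10 rotations (rotation i = S[i:]+S[:i]):
  rot[0] = xyyYxYYYx$
  rot[1] = yyYxYYYx$x
  rot[2] = yYxYYYx$xy
  rot[3] = YxYYYx$xyy
  rot[4] = xYYYx$xyyY
  rot[5] = YYYx$xyyYx
  rot[6] = YYx$xyyYxY
  rot[7] = Yx$xyyYxYY
  rot[8] = x$xyyYxYYY
  rot[9] = $xyyYxYYYx
Sorted (with $ < everything):
  sorted[0] = $xyyYxYYYx
  sorted[1] = YYYx$xyyYx
  sorted[2] = YYx$xyyYxY
  sorted[3] = Yx$xyyYxYY
  sorted[4] = YxYYYx$xyy
  sorted[5] = x$xyyYxYYY
  sorted[6] = xYYYx$xyyY
  sorted[7] = xyyYxYYYx$
  sorted[8] = yYxYYYx$xy
  sorted[9] = yyYxYYYx$x
sorted[3] = Yx$xyyYxYY

Answer: Yx$xyyYxYY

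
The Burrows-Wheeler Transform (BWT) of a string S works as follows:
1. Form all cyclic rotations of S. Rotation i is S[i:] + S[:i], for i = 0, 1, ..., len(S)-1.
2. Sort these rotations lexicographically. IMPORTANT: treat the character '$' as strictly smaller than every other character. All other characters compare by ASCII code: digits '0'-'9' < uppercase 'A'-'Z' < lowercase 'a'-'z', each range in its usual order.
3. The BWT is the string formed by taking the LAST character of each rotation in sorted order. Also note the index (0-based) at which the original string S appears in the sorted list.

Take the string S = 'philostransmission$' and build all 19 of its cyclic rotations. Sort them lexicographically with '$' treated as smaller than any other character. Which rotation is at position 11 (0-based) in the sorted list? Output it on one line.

Answer: ostransmission$phil

Derivation:
All 19 rotations (rotation i = S[i:]+S[:i]):
  rot[0] = philostransmission$
  rot[1] = hilostransmission$p
  rot[2] = ilostransmission$ph
  rot[3] = lostransmission$phi
  rot[4] = ostransmission$phil
  rot[5] = stransmission$philo
  rot[6] = transmission$philos
  rot[7] = ransmission$philost
  rot[8] = ansmission$philostr
  rot[9] = nsmission$philostra
  rot[10] = smission$philostran
  rot[11] = mission$philostrans
  rot[12] = ission$philostransm
  rot[13] = ssion$philostransmi
  rot[14] = sion$philostransmis
  rot[15] = ion$philostransmiss
  rot[16] = on$philostransmissi
  rot[17] = n$philostransmissio
  rot[18] = $philostransmission
Sorted (with $ < everything):
  sorted[0] = $philostransmission
  sorted[1] = ansmission$philostr
  sorted[2] = hilostransmission$p
  sorted[3] = ilostransmission$ph
  sorted[4] = ion$philostransmiss
  sorted[5] = ission$philostransm
  sorted[6] = lostransmission$phi
  sorted[7] = mission$philostrans
  sorted[8] = n$philostransmissio
  sorted[9] = nsmission$philostra
  sorted[10] = on$philostransmissi
  sorted[11] = ostransmission$phil
  sorted[12] = philostransmission$
  sorted[13] = ransmission$philost
  sorted[14] = sion$philostransmis
  sorted[15] = smission$philostran
  sorted[16] = ssion$philostransmi
  sorted[17] = stransmission$philo
  sorted[18] = transmission$philos
sorted[11] = ostransmission$phil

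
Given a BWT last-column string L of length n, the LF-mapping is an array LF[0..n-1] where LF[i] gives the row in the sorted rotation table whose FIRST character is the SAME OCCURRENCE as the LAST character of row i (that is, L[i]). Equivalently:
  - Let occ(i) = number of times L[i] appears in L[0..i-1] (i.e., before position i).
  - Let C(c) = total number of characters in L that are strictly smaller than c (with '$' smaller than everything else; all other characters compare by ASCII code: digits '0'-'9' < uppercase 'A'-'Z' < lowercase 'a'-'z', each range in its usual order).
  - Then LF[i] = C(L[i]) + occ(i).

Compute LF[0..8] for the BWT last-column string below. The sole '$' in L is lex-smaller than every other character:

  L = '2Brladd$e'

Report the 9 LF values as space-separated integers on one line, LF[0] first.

Char counts: '$':1, '2':1, 'B':1, 'a':1, 'd':2, 'e':1, 'l':1, 'r':1
C (first-col start): C('$')=0, C('2')=1, C('B')=2, C('a')=3, C('d')=4, C('e')=6, C('l')=7, C('r')=8
L[0]='2': occ=0, LF[0]=C('2')+0=1+0=1
L[1]='B': occ=0, LF[1]=C('B')+0=2+0=2
L[2]='r': occ=0, LF[2]=C('r')+0=8+0=8
L[3]='l': occ=0, LF[3]=C('l')+0=7+0=7
L[4]='a': occ=0, LF[4]=C('a')+0=3+0=3
L[5]='d': occ=0, LF[5]=C('d')+0=4+0=4
L[6]='d': occ=1, LF[6]=C('d')+1=4+1=5
L[7]='$': occ=0, LF[7]=C('$')+0=0+0=0
L[8]='e': occ=0, LF[8]=C('e')+0=6+0=6

Answer: 1 2 8 7 3 4 5 0 6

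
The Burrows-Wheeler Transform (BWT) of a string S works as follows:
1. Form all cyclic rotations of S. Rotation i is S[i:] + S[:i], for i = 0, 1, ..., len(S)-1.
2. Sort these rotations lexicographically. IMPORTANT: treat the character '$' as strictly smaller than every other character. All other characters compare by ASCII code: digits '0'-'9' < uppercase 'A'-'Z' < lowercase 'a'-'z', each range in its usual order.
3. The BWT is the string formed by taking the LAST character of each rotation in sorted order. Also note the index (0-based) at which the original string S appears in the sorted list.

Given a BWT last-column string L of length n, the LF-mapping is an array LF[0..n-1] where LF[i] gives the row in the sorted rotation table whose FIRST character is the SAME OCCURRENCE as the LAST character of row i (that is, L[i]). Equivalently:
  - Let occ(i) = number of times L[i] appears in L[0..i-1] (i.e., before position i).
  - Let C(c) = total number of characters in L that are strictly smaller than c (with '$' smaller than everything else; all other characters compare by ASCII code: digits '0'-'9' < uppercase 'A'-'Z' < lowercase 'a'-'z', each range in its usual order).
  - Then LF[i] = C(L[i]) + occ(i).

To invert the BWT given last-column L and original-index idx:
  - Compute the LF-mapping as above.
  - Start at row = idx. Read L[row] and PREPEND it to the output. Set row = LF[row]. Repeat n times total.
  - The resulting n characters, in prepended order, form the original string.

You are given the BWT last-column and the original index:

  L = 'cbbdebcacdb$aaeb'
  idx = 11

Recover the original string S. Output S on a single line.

Answer: cbeebabcbbadadc$

Derivation:
LF mapping: 9 4 5 12 14 6 10 1 11 13 7 0 2 3 15 8
Walk LF starting at row 11, prepending L[row]:
  step 1: row=11, L[11]='$', prepend. Next row=LF[11]=0
  step 2: row=0, L[0]='c', prepend. Next row=LF[0]=9
  step 3: row=9, L[9]='d', prepend. Next row=LF[9]=13
  step 4: row=13, L[13]='a', prepend. Next row=LF[13]=3
  step 5: row=3, L[3]='d', prepend. Next row=LF[3]=12
  step 6: row=12, L[12]='a', prepend. Next row=LF[12]=2
  step 7: row=2, L[2]='b', prepend. Next row=LF[2]=5
  step 8: row=5, L[5]='b', prepend. Next row=LF[5]=6
  step 9: row=6, L[6]='c', prepend. Next row=LF[6]=10
  step 10: row=10, L[10]='b', prepend. Next row=LF[10]=7
  step 11: row=7, L[7]='a', prepend. Next row=LF[7]=1
  step 12: row=1, L[1]='b', prepend. Next row=LF[1]=4
  step 13: row=4, L[4]='e', prepend. Next row=LF[4]=14
  step 14: row=14, L[14]='e', prepend. Next row=LF[14]=15
  step 15: row=15, L[15]='b', prepend. Next row=LF[15]=8
  step 16: row=8, L[8]='c', prepend. Next row=LF[8]=11
Reversed output: cbeebabcbbadadc$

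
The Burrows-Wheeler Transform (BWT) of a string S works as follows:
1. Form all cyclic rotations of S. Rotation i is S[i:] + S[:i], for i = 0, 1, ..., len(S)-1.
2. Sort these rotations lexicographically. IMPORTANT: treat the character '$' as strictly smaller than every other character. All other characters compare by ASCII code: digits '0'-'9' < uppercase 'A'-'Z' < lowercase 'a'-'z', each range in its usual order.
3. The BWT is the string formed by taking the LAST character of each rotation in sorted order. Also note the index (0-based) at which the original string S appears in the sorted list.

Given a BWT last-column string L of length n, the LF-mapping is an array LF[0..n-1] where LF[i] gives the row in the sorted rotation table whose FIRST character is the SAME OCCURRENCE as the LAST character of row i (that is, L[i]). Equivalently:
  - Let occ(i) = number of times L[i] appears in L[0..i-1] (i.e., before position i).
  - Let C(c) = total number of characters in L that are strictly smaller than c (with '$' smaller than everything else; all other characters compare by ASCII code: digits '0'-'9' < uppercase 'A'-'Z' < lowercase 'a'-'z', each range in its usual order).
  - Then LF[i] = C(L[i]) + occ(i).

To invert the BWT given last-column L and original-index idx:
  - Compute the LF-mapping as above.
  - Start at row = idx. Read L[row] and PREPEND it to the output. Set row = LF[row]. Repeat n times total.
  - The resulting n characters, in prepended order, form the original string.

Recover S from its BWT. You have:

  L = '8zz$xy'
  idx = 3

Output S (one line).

Answer: yzxz8$

Derivation:
LF mapping: 1 4 5 0 2 3
Walk LF starting at row 3, prepending L[row]:
  step 1: row=3, L[3]='$', prepend. Next row=LF[3]=0
  step 2: row=0, L[0]='8', prepend. Next row=LF[0]=1
  step 3: row=1, L[1]='z', prepend. Next row=LF[1]=4
  step 4: row=4, L[4]='x', prepend. Next row=LF[4]=2
  step 5: row=2, L[2]='z', prepend. Next row=LF[2]=5
  step 6: row=5, L[5]='y', prepend. Next row=LF[5]=3
Reversed output: yzxz8$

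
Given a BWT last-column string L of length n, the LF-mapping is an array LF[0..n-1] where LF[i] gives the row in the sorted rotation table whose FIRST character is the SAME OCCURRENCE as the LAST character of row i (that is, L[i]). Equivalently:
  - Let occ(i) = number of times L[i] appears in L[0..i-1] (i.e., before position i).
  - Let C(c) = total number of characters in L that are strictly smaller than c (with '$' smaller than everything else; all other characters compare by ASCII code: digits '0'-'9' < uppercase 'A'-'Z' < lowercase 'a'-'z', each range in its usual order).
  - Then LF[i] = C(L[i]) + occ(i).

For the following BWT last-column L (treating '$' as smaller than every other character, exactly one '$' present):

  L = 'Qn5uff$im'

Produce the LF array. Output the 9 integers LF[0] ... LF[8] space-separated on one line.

Char counts: '$':1, '5':1, 'Q':1, 'f':2, 'i':1, 'm':1, 'n':1, 'u':1
C (first-col start): C('$')=0, C('5')=1, C('Q')=2, C('f')=3, C('i')=5, C('m')=6, C('n')=7, C('u')=8
L[0]='Q': occ=0, LF[0]=C('Q')+0=2+0=2
L[1]='n': occ=0, LF[1]=C('n')+0=7+0=7
L[2]='5': occ=0, LF[2]=C('5')+0=1+0=1
L[3]='u': occ=0, LF[3]=C('u')+0=8+0=8
L[4]='f': occ=0, LF[4]=C('f')+0=3+0=3
L[5]='f': occ=1, LF[5]=C('f')+1=3+1=4
L[6]='$': occ=0, LF[6]=C('$')+0=0+0=0
L[7]='i': occ=0, LF[7]=C('i')+0=5+0=5
L[8]='m': occ=0, LF[8]=C('m')+0=6+0=6

Answer: 2 7 1 8 3 4 0 5 6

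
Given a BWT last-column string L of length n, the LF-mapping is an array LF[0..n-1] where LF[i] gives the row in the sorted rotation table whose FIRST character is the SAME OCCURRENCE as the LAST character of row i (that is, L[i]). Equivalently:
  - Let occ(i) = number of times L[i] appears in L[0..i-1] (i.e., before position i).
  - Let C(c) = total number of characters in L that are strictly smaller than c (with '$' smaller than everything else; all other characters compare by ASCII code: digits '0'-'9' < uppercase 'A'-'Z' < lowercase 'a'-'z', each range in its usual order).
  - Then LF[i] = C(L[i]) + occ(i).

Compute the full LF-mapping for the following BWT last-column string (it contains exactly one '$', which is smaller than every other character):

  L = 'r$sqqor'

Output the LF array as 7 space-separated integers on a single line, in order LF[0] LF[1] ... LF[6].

Char counts: '$':1, 'o':1, 'q':2, 'r':2, 's':1
C (first-col start): C('$')=0, C('o')=1, C('q')=2, C('r')=4, C('s')=6
L[0]='r': occ=0, LF[0]=C('r')+0=4+0=4
L[1]='$': occ=0, LF[1]=C('$')+0=0+0=0
L[2]='s': occ=0, LF[2]=C('s')+0=6+0=6
L[3]='q': occ=0, LF[3]=C('q')+0=2+0=2
L[4]='q': occ=1, LF[4]=C('q')+1=2+1=3
L[5]='o': occ=0, LF[5]=C('o')+0=1+0=1
L[6]='r': occ=1, LF[6]=C('r')+1=4+1=5

Answer: 4 0 6 2 3 1 5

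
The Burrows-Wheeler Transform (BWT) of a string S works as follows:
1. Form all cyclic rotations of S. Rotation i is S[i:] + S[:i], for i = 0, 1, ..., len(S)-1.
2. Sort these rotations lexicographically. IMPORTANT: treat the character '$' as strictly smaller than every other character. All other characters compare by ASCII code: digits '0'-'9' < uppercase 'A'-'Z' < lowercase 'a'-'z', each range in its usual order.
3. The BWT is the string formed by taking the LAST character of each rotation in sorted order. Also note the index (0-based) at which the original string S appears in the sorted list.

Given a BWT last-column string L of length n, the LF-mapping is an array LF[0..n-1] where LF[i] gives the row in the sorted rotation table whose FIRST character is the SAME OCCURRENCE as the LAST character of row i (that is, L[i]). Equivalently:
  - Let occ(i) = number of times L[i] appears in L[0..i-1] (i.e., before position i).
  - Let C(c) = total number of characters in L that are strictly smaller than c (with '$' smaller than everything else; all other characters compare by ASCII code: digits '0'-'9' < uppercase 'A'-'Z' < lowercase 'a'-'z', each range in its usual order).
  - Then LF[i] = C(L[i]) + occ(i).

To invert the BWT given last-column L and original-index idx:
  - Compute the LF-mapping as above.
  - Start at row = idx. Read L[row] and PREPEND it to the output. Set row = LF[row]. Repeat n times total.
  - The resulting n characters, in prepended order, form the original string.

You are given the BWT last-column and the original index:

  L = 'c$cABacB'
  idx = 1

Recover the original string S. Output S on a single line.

LF mapping: 5 0 6 1 2 4 7 3
Walk LF starting at row 1, prepending L[row]:
  step 1: row=1, L[1]='$', prepend. Next row=LF[1]=0
  step 2: row=0, L[0]='c', prepend. Next row=LF[0]=5
  step 3: row=5, L[5]='a', prepend. Next row=LF[5]=4
  step 4: row=4, L[4]='B', prepend. Next row=LF[4]=2
  step 5: row=2, L[2]='c', prepend. Next row=LF[2]=6
  step 6: row=6, L[6]='c', prepend. Next row=LF[6]=7
  step 7: row=7, L[7]='B', prepend. Next row=LF[7]=3
  step 8: row=3, L[3]='A', prepend. Next row=LF[3]=1
Reversed output: ABccBac$

Answer: ABccBac$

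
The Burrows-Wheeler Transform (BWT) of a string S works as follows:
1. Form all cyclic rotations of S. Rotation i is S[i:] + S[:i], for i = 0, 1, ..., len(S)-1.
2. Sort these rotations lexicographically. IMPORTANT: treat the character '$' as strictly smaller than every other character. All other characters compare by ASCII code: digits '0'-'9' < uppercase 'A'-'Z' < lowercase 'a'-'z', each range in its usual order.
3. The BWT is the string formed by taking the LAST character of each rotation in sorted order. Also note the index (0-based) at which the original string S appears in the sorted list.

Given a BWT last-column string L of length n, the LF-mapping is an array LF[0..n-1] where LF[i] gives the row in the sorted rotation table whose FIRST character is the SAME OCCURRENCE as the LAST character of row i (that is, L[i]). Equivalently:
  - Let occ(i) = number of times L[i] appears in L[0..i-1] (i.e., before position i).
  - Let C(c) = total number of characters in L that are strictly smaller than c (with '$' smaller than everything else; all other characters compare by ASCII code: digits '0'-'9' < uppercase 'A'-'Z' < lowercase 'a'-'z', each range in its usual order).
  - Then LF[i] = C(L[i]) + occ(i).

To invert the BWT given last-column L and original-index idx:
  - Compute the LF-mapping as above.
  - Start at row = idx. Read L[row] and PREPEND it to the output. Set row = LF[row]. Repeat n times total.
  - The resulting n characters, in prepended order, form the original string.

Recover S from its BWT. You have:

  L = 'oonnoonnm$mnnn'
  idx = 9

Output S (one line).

LF mapping: 10 11 3 4 12 13 5 6 1 0 2 7 8 9
Walk LF starting at row 9, prepending L[row]:
  step 1: row=9, L[9]='$', prepend. Next row=LF[9]=0
  step 2: row=0, L[0]='o', prepend. Next row=LF[0]=10
  step 3: row=10, L[10]='m', prepend. Next row=LF[10]=2
  step 4: row=2, L[2]='n', prepend. Next row=LF[2]=3
  step 5: row=3, L[3]='n', prepend. Next row=LF[3]=4
  step 6: row=4, L[4]='o', prepend. Next row=LF[4]=12
  step 7: row=12, L[12]='n', prepend. Next row=LF[12]=8
  step 8: row=8, L[8]='m', prepend. Next row=LF[8]=1
  step 9: row=1, L[1]='o', prepend. Next row=LF[1]=11
  step 10: row=11, L[11]='n', prepend. Next row=LF[11]=7
  step 11: row=7, L[7]='n', prepend. Next row=LF[7]=6
  step 12: row=6, L[6]='n', prepend. Next row=LF[6]=5
  step 13: row=5, L[5]='o', prepend. Next row=LF[5]=13
  step 14: row=13, L[13]='n', prepend. Next row=LF[13]=9
Reversed output: nonnnomnonnmo$

Answer: nonnnomnonnmo$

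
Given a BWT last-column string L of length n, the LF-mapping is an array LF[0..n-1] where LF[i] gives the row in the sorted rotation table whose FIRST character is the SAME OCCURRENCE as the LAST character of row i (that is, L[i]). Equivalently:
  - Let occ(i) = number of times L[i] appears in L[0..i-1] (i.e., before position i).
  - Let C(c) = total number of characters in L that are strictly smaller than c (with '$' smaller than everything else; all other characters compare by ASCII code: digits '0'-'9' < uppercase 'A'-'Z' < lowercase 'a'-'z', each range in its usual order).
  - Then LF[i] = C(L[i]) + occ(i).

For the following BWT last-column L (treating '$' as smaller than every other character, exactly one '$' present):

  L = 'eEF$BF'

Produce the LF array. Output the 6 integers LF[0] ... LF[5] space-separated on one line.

Char counts: '$':1, 'B':1, 'E':1, 'F':2, 'e':1
C (first-col start): C('$')=0, C('B')=1, C('E')=2, C('F')=3, C('e')=5
L[0]='e': occ=0, LF[0]=C('e')+0=5+0=5
L[1]='E': occ=0, LF[1]=C('E')+0=2+0=2
L[2]='F': occ=0, LF[2]=C('F')+0=3+0=3
L[3]='$': occ=0, LF[3]=C('$')+0=0+0=0
L[4]='B': occ=0, LF[4]=C('B')+0=1+0=1
L[5]='F': occ=1, LF[5]=C('F')+1=3+1=4

Answer: 5 2 3 0 1 4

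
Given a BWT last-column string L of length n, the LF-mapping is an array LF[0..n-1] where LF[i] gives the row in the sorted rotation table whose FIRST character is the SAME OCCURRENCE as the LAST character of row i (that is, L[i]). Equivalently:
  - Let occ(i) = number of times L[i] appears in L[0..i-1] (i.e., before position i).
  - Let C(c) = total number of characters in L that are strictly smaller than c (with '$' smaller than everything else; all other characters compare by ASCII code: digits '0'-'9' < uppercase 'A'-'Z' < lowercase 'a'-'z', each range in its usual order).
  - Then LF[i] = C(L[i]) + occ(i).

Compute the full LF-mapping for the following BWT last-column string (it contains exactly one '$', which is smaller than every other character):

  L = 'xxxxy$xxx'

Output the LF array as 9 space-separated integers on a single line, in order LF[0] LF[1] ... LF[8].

Answer: 1 2 3 4 8 0 5 6 7

Derivation:
Char counts: '$':1, 'x':7, 'y':1
C (first-col start): C('$')=0, C('x')=1, C('y')=8
L[0]='x': occ=0, LF[0]=C('x')+0=1+0=1
L[1]='x': occ=1, LF[1]=C('x')+1=1+1=2
L[2]='x': occ=2, LF[2]=C('x')+2=1+2=3
L[3]='x': occ=3, LF[3]=C('x')+3=1+3=4
L[4]='y': occ=0, LF[4]=C('y')+0=8+0=8
L[5]='$': occ=0, LF[5]=C('$')+0=0+0=0
L[6]='x': occ=4, LF[6]=C('x')+4=1+4=5
L[7]='x': occ=5, LF[7]=C('x')+5=1+5=6
L[8]='x': occ=6, LF[8]=C('x')+6=1+6=7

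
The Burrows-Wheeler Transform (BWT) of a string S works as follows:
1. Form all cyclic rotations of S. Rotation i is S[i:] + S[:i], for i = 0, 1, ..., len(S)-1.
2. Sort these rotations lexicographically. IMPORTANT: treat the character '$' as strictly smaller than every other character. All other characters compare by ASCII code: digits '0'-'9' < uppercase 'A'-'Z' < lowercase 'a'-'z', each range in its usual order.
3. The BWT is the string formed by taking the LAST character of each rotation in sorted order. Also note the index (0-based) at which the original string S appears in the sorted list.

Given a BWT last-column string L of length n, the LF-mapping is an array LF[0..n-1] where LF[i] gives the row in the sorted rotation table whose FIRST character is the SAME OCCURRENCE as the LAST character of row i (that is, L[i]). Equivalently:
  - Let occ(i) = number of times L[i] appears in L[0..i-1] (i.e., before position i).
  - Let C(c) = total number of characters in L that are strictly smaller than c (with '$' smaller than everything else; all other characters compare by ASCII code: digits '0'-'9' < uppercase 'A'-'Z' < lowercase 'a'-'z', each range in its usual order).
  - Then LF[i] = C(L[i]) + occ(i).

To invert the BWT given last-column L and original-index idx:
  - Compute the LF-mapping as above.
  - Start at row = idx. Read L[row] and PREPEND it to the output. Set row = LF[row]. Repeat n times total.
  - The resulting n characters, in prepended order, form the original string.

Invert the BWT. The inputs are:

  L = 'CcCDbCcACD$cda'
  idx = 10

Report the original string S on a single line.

LF mapping: 2 10 3 6 9 4 11 1 5 7 0 12 13 8
Walk LF starting at row 10, prepending L[row]:
  step 1: row=10, L[10]='$', prepend. Next row=LF[10]=0
  step 2: row=0, L[0]='C', prepend. Next row=LF[0]=2
  step 3: row=2, L[2]='C', prepend. Next row=LF[2]=3
  step 4: row=3, L[3]='D', prepend. Next row=LF[3]=6
  step 5: row=6, L[6]='c', prepend. Next row=LF[6]=11
  step 6: row=11, L[11]='c', prepend. Next row=LF[11]=12
  step 7: row=12, L[12]='d', prepend. Next row=LF[12]=13
  step 8: row=13, L[13]='a', prepend. Next row=LF[13]=8
  step 9: row=8, L[8]='C', prepend. Next row=LF[8]=5
  step 10: row=5, L[5]='C', prepend. Next row=LF[5]=4
  step 11: row=4, L[4]='b', prepend. Next row=LF[4]=9
  step 12: row=9, L[9]='D', prepend. Next row=LF[9]=7
  step 13: row=7, L[7]='A', prepend. Next row=LF[7]=1
  step 14: row=1, L[1]='c', prepend. Next row=LF[1]=10
Reversed output: cADbCCadccDCC$

Answer: cADbCCadccDCC$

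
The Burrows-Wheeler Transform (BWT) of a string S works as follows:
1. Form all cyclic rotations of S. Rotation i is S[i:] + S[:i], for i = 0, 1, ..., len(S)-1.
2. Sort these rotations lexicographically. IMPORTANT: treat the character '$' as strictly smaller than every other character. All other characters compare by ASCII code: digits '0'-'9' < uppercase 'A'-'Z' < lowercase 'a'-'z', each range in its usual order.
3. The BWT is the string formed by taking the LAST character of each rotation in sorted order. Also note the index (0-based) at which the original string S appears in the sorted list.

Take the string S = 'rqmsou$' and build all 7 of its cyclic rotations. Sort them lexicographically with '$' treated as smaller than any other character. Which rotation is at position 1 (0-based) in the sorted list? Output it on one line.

Answer: msou$rq

Derivation:
All 7 rotations (rotation i = S[i:]+S[:i]):
  rot[0] = rqmsou$
  rot[1] = qmsou$r
  rot[2] = msou$rq
  rot[3] = sou$rqm
  rot[4] = ou$rqms
  rot[5] = u$rqmso
  rot[6] = $rqmsou
Sorted (with $ < everything):
  sorted[0] = $rqmsou
  sorted[1] = msou$rq
  sorted[2] = ou$rqms
  sorted[3] = qmsou$r
  sorted[4] = rqmsou$
  sorted[5] = sou$rqm
  sorted[6] = u$rqmso
sorted[1] = msou$rq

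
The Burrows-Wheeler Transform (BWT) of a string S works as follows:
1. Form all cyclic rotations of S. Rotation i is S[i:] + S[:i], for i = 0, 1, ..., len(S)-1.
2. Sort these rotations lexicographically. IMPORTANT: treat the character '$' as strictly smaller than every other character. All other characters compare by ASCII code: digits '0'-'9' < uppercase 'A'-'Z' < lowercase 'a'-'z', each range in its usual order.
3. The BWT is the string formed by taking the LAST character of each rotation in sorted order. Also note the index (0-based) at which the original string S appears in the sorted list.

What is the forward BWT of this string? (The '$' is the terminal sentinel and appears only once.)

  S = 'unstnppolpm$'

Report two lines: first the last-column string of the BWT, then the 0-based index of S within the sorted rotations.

Answer: moptuplpnns$
11

Derivation:
All 12 rotations (rotation i = S[i:]+S[:i]):
  rot[0] = unstnppolpm$
  rot[1] = nstnppolpm$u
  rot[2] = stnppolpm$un
  rot[3] = tnppolpm$uns
  rot[4] = nppolpm$unst
  rot[5] = ppolpm$unstn
  rot[6] = polpm$unstnp
  rot[7] = olpm$unstnpp
  rot[8] = lpm$unstnppo
  rot[9] = pm$unstnppol
  rot[10] = m$unstnppolp
  rot[11] = $unstnppolpm
Sorted (with $ < everything):
  sorted[0] = $unstnppolpm  (last char: 'm')
  sorted[1] = lpm$unstnppo  (last char: 'o')
  sorted[2] = m$unstnppolp  (last char: 'p')
  sorted[3] = nppolpm$unst  (last char: 't')
  sorted[4] = nstnppolpm$u  (last char: 'u')
  sorted[5] = olpm$unstnpp  (last char: 'p')
  sorted[6] = pm$unstnppol  (last char: 'l')
  sorted[7] = polpm$unstnp  (last char: 'p')
  sorted[8] = ppolpm$unstn  (last char: 'n')
  sorted[9] = stnppolpm$un  (last char: 'n')
  sorted[10] = tnppolpm$uns  (last char: 's')
  sorted[11] = unstnppolpm$  (last char: '$')
Last column: moptuplpnns$
Original string S is at sorted index 11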